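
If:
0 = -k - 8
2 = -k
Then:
No Solution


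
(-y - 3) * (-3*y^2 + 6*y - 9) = 3*y^3 + 3*y^2 - 9*y + 27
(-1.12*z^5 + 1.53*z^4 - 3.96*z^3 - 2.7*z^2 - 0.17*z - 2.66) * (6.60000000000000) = -7.392*z^5 + 10.098*z^4 - 26.136*z^3 - 17.82*z^2 - 1.122*z - 17.556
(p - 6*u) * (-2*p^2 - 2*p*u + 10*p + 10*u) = -2*p^3 + 10*p^2*u + 10*p^2 + 12*p*u^2 - 50*p*u - 60*u^2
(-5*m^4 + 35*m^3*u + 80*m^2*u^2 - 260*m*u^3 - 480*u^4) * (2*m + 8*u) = -10*m^5 + 30*m^4*u + 440*m^3*u^2 + 120*m^2*u^3 - 3040*m*u^4 - 3840*u^5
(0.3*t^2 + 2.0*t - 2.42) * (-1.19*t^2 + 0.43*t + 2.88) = -0.357*t^4 - 2.251*t^3 + 4.6038*t^2 + 4.7194*t - 6.9696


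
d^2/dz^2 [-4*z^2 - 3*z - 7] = -8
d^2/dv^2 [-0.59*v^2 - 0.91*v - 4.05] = -1.18000000000000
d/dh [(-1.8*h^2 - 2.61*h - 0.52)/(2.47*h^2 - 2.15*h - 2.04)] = (10.3167*h^2 + 9.9128*h + 4.2064)/(6.1009*h^4 - 10.621*h^3 - 5.4551*h^2 + 8.772*h + 4.1616)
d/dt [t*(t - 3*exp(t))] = -t*(3*exp(t) - 1) + t - 3*exp(t)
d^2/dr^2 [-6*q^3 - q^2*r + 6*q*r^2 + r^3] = 12*q + 6*r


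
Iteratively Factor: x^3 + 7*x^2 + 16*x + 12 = (x + 2)*(x^2 + 5*x + 6) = (x + 2)^2*(x + 3)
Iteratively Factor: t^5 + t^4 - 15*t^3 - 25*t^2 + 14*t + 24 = (t + 2)*(t^4 - t^3 - 13*t^2 + t + 12) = (t - 1)*(t + 2)*(t^3 - 13*t - 12) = (t - 1)*(t + 1)*(t + 2)*(t^2 - t - 12) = (t - 1)*(t + 1)*(t + 2)*(t + 3)*(t - 4)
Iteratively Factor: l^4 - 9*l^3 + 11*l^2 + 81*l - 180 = (l - 3)*(l^3 - 6*l^2 - 7*l + 60) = (l - 5)*(l - 3)*(l^2 - l - 12) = (l - 5)*(l - 4)*(l - 3)*(l + 3)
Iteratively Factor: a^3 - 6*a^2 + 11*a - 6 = (a - 3)*(a^2 - 3*a + 2) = (a - 3)*(a - 1)*(a - 2)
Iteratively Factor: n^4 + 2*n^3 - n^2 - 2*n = (n)*(n^3 + 2*n^2 - n - 2) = n*(n + 1)*(n^2 + n - 2) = n*(n + 1)*(n + 2)*(n - 1)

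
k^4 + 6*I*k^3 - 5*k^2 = k^2*(k + I)*(k + 5*I)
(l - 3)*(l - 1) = l^2 - 4*l + 3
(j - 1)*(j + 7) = j^2 + 6*j - 7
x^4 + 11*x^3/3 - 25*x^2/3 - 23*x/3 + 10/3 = (x - 2)*(x - 1/3)*(x + 1)*(x + 5)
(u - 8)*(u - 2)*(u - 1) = u^3 - 11*u^2 + 26*u - 16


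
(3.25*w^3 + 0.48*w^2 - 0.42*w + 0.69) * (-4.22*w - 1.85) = -13.715*w^4 - 8.0381*w^3 + 0.8844*w^2 - 2.1348*w - 1.2765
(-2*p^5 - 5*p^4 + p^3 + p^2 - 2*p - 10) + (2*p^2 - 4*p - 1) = -2*p^5 - 5*p^4 + p^3 + 3*p^2 - 6*p - 11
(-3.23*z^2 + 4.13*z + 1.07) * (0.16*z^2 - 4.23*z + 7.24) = -0.5168*z^4 + 14.3237*z^3 - 40.6839*z^2 + 25.3751*z + 7.7468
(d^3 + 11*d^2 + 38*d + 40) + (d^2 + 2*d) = d^3 + 12*d^2 + 40*d + 40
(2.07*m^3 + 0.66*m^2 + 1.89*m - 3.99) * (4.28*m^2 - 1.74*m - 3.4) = 8.8596*m^5 - 0.777*m^4 - 0.0971999999999995*m^3 - 22.6098*m^2 + 0.516600000000001*m + 13.566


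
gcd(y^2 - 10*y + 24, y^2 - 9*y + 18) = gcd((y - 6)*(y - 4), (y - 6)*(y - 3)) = y - 6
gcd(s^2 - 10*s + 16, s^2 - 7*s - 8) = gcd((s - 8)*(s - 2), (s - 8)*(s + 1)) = s - 8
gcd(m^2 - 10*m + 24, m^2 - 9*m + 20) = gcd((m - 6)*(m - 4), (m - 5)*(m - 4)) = m - 4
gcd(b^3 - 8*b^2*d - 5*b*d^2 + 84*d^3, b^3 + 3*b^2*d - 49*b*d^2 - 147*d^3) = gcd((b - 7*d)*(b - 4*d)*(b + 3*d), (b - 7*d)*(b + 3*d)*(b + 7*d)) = b^2 - 4*b*d - 21*d^2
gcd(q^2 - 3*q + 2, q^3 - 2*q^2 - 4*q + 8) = q - 2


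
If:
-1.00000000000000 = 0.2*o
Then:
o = -5.00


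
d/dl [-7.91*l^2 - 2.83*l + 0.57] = -15.82*l - 2.83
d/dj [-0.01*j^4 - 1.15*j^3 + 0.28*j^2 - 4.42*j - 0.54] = -0.04*j^3 - 3.45*j^2 + 0.56*j - 4.42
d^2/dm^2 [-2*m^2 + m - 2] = -4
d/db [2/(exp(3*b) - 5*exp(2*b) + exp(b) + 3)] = (-6*exp(2*b) + 20*exp(b) - 2)*exp(b)/(exp(3*b) - 5*exp(2*b) + exp(b) + 3)^2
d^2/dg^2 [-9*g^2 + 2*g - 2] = -18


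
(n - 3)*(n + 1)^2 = n^3 - n^2 - 5*n - 3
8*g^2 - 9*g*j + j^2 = (-8*g + j)*(-g + j)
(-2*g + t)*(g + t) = -2*g^2 - g*t + t^2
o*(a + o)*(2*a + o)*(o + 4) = 2*a^2*o^2 + 8*a^2*o + 3*a*o^3 + 12*a*o^2 + o^4 + 4*o^3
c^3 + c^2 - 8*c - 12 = (c - 3)*(c + 2)^2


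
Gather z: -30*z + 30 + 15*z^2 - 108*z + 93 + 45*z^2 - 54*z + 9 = 60*z^2 - 192*z + 132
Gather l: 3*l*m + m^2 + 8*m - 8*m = 3*l*m + m^2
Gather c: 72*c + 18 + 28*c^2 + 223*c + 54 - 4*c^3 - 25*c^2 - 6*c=-4*c^3 + 3*c^2 + 289*c + 72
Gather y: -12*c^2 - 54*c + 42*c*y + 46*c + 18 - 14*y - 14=-12*c^2 - 8*c + y*(42*c - 14) + 4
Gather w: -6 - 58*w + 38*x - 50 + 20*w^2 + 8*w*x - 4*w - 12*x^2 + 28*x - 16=20*w^2 + w*(8*x - 62) - 12*x^2 + 66*x - 72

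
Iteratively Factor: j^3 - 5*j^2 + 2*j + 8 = (j + 1)*(j^2 - 6*j + 8) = (j - 4)*(j + 1)*(j - 2)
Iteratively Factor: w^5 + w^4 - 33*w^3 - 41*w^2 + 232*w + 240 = (w - 5)*(w^4 + 6*w^3 - 3*w^2 - 56*w - 48) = (w - 5)*(w + 1)*(w^3 + 5*w^2 - 8*w - 48) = (w - 5)*(w - 3)*(w + 1)*(w^2 + 8*w + 16) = (w - 5)*(w - 3)*(w + 1)*(w + 4)*(w + 4)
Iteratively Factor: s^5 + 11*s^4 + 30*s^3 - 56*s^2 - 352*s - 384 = (s - 3)*(s^4 + 14*s^3 + 72*s^2 + 160*s + 128) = (s - 3)*(s + 4)*(s^3 + 10*s^2 + 32*s + 32) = (s - 3)*(s + 2)*(s + 4)*(s^2 + 8*s + 16) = (s - 3)*(s + 2)*(s + 4)^2*(s + 4)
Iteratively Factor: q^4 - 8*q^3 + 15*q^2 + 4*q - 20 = (q - 2)*(q^3 - 6*q^2 + 3*q + 10) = (q - 5)*(q - 2)*(q^2 - q - 2) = (q - 5)*(q - 2)^2*(q + 1)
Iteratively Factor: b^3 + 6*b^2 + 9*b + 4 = (b + 1)*(b^2 + 5*b + 4) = (b + 1)*(b + 4)*(b + 1)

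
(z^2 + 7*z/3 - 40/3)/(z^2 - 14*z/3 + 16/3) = (z + 5)/(z - 2)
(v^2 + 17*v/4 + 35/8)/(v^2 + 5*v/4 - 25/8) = (4*v + 7)/(4*v - 5)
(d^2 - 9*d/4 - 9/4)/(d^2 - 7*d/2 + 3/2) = (4*d + 3)/(2*(2*d - 1))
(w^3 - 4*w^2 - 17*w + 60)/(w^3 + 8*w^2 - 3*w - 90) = (w^2 - w - 20)/(w^2 + 11*w + 30)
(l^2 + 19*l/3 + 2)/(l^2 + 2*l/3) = (3*l^2 + 19*l + 6)/(l*(3*l + 2))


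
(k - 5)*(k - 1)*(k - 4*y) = k^3 - 4*k^2*y - 6*k^2 + 24*k*y + 5*k - 20*y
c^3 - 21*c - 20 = (c - 5)*(c + 1)*(c + 4)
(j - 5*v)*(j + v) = j^2 - 4*j*v - 5*v^2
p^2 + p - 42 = (p - 6)*(p + 7)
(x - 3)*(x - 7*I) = x^2 - 3*x - 7*I*x + 21*I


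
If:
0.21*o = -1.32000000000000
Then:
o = -6.29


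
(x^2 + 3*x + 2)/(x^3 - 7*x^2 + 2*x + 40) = (x + 1)/(x^2 - 9*x + 20)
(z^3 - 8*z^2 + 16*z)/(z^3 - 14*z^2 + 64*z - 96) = z/(z - 6)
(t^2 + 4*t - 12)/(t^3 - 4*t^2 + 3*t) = (t^2 + 4*t - 12)/(t*(t^2 - 4*t + 3))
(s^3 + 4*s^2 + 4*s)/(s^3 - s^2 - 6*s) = (s + 2)/(s - 3)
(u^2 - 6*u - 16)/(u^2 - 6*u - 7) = (-u^2 + 6*u + 16)/(-u^2 + 6*u + 7)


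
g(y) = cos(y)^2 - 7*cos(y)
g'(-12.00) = 2.85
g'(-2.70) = -3.76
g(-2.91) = 7.76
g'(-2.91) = -2.05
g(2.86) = 7.65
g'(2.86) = 2.48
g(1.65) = 0.56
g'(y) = -2*sin(y)*cos(y) + 7*sin(y)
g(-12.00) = -5.19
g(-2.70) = 7.15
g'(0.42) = 2.11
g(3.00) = 7.91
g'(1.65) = 7.14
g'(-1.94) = -7.20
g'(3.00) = 1.27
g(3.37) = 7.77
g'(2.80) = 2.98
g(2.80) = 7.48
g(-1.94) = 2.66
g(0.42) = -5.56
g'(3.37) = -2.03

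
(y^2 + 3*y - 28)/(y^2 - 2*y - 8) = (y + 7)/(y + 2)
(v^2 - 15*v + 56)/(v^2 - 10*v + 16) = (v - 7)/(v - 2)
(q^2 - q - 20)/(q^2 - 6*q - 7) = (-q^2 + q + 20)/(-q^2 + 6*q + 7)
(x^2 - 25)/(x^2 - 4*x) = (x^2 - 25)/(x*(x - 4))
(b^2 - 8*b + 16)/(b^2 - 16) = (b - 4)/(b + 4)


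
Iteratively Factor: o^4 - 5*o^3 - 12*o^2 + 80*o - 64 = (o + 4)*(o^3 - 9*o^2 + 24*o - 16) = (o - 1)*(o + 4)*(o^2 - 8*o + 16) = (o - 4)*(o - 1)*(o + 4)*(o - 4)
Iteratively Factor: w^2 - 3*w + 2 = (w - 2)*(w - 1)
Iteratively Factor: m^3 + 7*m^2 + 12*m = (m + 4)*(m^2 + 3*m) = m*(m + 4)*(m + 3)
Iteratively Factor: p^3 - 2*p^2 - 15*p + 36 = (p - 3)*(p^2 + p - 12) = (p - 3)^2*(p + 4)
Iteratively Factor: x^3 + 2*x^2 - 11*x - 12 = (x + 4)*(x^2 - 2*x - 3) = (x - 3)*(x + 4)*(x + 1)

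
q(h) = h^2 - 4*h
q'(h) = 2*h - 4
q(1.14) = -3.26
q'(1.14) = -1.72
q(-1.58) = 8.82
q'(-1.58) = -7.16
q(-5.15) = 47.12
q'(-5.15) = -14.30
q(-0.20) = 0.84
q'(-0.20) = -4.40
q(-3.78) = 29.41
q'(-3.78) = -11.56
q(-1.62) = 9.10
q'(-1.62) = -7.24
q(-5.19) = 47.70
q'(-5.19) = -14.38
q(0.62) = -2.10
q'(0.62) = -2.76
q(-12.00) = 192.00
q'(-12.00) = -28.00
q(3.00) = -3.00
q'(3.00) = 2.00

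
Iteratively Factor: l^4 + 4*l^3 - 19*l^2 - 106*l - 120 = (l + 2)*(l^3 + 2*l^2 - 23*l - 60) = (l + 2)*(l + 4)*(l^2 - 2*l - 15) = (l - 5)*(l + 2)*(l + 4)*(l + 3)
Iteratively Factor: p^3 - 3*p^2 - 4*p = (p)*(p^2 - 3*p - 4) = p*(p - 4)*(p + 1)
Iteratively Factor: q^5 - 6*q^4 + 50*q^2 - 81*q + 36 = (q - 4)*(q^4 - 2*q^3 - 8*q^2 + 18*q - 9) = (q - 4)*(q - 1)*(q^3 - q^2 - 9*q + 9) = (q - 4)*(q - 1)*(q + 3)*(q^2 - 4*q + 3) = (q - 4)*(q - 1)^2*(q + 3)*(q - 3)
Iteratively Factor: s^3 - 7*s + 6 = (s + 3)*(s^2 - 3*s + 2) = (s - 2)*(s + 3)*(s - 1)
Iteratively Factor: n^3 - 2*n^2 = (n)*(n^2 - 2*n) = n^2*(n - 2)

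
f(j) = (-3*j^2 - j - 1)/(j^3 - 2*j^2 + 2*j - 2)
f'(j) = (-6*j - 1)/(j^3 - 2*j^2 + 2*j - 2) + (-3*j^2 - j - 1)*(-3*j^2 + 4*j - 2)/(j^3 - 2*j^2 + 2*j - 2)^2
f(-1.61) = 0.49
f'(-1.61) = -0.05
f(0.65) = 2.30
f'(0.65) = 5.06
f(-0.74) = 0.38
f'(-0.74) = -0.18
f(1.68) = -24.40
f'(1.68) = 175.90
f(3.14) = -2.17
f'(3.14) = 1.38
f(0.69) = 2.51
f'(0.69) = 5.48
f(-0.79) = 0.39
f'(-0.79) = -0.19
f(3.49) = -1.77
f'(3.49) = 0.94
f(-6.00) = 0.34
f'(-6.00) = 0.04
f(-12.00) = 0.21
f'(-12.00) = 0.01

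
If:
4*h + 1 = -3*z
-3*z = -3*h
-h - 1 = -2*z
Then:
No Solution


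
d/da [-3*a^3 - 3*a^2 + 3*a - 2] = -9*a^2 - 6*a + 3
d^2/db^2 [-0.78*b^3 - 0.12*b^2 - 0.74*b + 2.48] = -4.68*b - 0.24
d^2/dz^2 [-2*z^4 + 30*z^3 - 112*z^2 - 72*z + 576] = -24*z^2 + 180*z - 224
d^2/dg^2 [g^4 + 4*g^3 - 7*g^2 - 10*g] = 12*g^2 + 24*g - 14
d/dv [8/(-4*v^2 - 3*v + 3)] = 8*(8*v + 3)/(4*v^2 + 3*v - 3)^2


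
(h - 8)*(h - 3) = h^2 - 11*h + 24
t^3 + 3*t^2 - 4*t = t*(t - 1)*(t + 4)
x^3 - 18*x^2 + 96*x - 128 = (x - 8)^2*(x - 2)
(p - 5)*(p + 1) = p^2 - 4*p - 5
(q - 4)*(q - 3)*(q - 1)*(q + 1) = q^4 - 7*q^3 + 11*q^2 + 7*q - 12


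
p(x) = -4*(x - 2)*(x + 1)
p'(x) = 4 - 8*x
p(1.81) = 2.14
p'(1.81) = -10.48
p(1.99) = 0.12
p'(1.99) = -11.92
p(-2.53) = -27.72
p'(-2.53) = 24.24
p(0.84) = 8.54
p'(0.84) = -2.72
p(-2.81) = -34.82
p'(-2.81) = 26.48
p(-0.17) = 7.20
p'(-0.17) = 5.36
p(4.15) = -44.29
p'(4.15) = -29.20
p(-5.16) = -119.14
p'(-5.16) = 45.28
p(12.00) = -520.00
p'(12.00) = -92.00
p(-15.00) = -952.00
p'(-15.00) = 124.00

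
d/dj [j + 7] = 1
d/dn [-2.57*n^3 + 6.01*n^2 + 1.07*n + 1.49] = -7.71*n^2 + 12.02*n + 1.07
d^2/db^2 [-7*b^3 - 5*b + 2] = -42*b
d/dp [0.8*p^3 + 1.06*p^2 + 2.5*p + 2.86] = 2.4*p^2 + 2.12*p + 2.5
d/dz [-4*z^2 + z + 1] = 1 - 8*z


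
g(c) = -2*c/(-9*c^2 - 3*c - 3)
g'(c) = -2*c*(18*c + 3)/(-9*c^2 - 3*c - 3)^2 - 2/(-9*c^2 - 3*c - 3) = 2*(1 - 3*c^2)/(3*(9*c^4 + 6*c^3 + 7*c^2 + 2*c + 1))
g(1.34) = 0.12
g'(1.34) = -0.05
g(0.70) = 0.15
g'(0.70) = -0.03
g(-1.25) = -0.19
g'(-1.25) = -0.12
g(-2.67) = -0.09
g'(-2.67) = -0.03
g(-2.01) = -0.12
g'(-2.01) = -0.06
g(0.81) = 0.14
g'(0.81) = -0.05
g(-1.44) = -0.17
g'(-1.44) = -0.10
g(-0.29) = -0.20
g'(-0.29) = 0.54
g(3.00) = 0.06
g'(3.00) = -0.02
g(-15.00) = -0.02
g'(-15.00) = 0.00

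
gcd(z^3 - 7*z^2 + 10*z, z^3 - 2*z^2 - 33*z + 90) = z - 5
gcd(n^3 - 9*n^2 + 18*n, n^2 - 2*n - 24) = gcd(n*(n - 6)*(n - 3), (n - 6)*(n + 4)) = n - 6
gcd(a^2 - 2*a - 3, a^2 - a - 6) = a - 3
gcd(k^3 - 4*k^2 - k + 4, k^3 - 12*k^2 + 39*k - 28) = k^2 - 5*k + 4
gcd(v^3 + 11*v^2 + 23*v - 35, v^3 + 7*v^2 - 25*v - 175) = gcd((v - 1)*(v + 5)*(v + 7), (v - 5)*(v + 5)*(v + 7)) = v^2 + 12*v + 35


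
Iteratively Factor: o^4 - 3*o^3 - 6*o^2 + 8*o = (o + 2)*(o^3 - 5*o^2 + 4*o) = o*(o + 2)*(o^2 - 5*o + 4) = o*(o - 4)*(o + 2)*(o - 1)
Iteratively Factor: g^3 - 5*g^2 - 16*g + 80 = (g + 4)*(g^2 - 9*g + 20) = (g - 4)*(g + 4)*(g - 5)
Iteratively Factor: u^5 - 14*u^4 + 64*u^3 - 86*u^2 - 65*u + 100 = (u - 5)*(u^4 - 9*u^3 + 19*u^2 + 9*u - 20) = (u - 5)*(u - 4)*(u^3 - 5*u^2 - u + 5) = (u - 5)*(u - 4)*(u + 1)*(u^2 - 6*u + 5) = (u - 5)*(u - 4)*(u - 1)*(u + 1)*(u - 5)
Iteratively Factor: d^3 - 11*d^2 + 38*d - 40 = (d - 4)*(d^2 - 7*d + 10) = (d - 4)*(d - 2)*(d - 5)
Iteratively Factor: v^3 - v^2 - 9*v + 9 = (v - 3)*(v^2 + 2*v - 3) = (v - 3)*(v + 3)*(v - 1)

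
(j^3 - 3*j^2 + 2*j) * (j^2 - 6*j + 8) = j^5 - 9*j^4 + 28*j^3 - 36*j^2 + 16*j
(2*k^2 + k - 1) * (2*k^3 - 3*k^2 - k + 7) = 4*k^5 - 4*k^4 - 7*k^3 + 16*k^2 + 8*k - 7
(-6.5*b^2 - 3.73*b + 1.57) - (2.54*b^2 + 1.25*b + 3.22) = -9.04*b^2 - 4.98*b - 1.65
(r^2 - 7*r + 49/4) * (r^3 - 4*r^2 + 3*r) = r^5 - 11*r^4 + 173*r^3/4 - 70*r^2 + 147*r/4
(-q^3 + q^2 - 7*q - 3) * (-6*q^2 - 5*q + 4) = 6*q^5 - q^4 + 33*q^3 + 57*q^2 - 13*q - 12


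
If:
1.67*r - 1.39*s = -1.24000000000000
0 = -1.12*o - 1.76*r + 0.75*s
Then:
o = 1.16680923866553 - 0.638312660393499*s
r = 0.832335329341317*s - 0.74251497005988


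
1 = 1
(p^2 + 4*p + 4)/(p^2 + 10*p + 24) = (p^2 + 4*p + 4)/(p^2 + 10*p + 24)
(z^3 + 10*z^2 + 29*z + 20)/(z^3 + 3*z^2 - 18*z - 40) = (z^2 + 5*z + 4)/(z^2 - 2*z - 8)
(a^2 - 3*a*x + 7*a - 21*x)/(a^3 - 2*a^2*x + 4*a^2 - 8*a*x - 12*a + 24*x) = (a^2 - 3*a*x + 7*a - 21*x)/(a^3 - 2*a^2*x + 4*a^2 - 8*a*x - 12*a + 24*x)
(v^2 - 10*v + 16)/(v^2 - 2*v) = (v - 8)/v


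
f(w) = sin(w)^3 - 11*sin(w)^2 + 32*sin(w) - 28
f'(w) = 3*sin(w)^2*cos(w) - 22*sin(w)*cos(w) + 32*cos(w)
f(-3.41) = -20.27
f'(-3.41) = -25.43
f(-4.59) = -6.10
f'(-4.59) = -1.60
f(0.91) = -9.10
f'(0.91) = 10.13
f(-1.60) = -71.98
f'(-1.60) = -1.66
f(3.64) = -45.92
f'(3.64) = -37.95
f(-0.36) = -40.68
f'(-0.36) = 37.55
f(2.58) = -13.93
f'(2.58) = -17.89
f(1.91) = -6.77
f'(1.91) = -4.63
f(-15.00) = -53.74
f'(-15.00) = -36.14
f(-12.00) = -13.84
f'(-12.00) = 17.77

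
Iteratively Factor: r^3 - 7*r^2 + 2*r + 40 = (r - 4)*(r^2 - 3*r - 10) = (r - 4)*(r + 2)*(r - 5)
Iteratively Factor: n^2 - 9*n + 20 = (n - 5)*(n - 4)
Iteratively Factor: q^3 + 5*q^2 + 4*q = (q)*(q^2 + 5*q + 4) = q*(q + 1)*(q + 4)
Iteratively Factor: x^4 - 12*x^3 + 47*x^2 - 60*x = (x - 5)*(x^3 - 7*x^2 + 12*x) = (x - 5)*(x - 3)*(x^2 - 4*x) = x*(x - 5)*(x - 3)*(x - 4)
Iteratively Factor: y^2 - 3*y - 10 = (y + 2)*(y - 5)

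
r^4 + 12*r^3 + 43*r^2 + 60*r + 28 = (r + 1)*(r + 2)^2*(r + 7)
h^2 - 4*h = h*(h - 4)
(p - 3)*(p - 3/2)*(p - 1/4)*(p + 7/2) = p^4 - 5*p^3/4 - 11*p^2 + 297*p/16 - 63/16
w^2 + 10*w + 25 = (w + 5)^2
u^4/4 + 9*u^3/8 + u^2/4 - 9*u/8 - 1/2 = (u/4 + 1)*(u - 1)*(u + 1/2)*(u + 1)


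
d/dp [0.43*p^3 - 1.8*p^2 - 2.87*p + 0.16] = 1.29*p^2 - 3.6*p - 2.87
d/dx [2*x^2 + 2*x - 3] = 4*x + 2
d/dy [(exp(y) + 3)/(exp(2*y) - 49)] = (-2*(exp(y) + 3)*exp(y) + exp(2*y) - 49)*exp(y)/(exp(2*y) - 49)^2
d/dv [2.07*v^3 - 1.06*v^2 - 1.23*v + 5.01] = 6.21*v^2 - 2.12*v - 1.23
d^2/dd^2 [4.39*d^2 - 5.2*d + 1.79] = 8.78000000000000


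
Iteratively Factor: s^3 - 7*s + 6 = (s - 1)*(s^2 + s - 6) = (s - 1)*(s + 3)*(s - 2)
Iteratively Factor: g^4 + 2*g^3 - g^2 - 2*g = (g + 2)*(g^3 - g) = g*(g + 2)*(g^2 - 1) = g*(g + 1)*(g + 2)*(g - 1)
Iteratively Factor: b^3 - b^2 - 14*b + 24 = (b + 4)*(b^2 - 5*b + 6) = (b - 2)*(b + 4)*(b - 3)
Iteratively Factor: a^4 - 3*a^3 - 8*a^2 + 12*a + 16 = (a + 2)*(a^3 - 5*a^2 + 2*a + 8) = (a - 4)*(a + 2)*(a^2 - a - 2) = (a - 4)*(a - 2)*(a + 2)*(a + 1)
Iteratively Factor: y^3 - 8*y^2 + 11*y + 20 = (y - 5)*(y^2 - 3*y - 4) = (y - 5)*(y + 1)*(y - 4)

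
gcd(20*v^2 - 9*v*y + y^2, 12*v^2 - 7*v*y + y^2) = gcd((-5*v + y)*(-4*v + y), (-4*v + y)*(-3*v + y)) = -4*v + y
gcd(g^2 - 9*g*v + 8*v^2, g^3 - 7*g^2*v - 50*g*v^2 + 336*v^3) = -g + 8*v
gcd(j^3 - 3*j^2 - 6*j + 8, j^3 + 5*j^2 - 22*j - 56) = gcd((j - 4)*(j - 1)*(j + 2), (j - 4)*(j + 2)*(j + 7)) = j^2 - 2*j - 8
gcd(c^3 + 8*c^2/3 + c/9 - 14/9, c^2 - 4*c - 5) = c + 1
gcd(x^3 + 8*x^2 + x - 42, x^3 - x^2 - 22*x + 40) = x - 2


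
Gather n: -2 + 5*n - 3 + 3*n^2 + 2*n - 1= 3*n^2 + 7*n - 6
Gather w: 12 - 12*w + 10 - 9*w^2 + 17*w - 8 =-9*w^2 + 5*w + 14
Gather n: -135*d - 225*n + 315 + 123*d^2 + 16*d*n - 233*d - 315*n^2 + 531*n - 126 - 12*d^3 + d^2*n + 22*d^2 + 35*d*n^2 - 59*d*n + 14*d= -12*d^3 + 145*d^2 - 354*d + n^2*(35*d - 315) + n*(d^2 - 43*d + 306) + 189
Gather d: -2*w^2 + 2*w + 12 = -2*w^2 + 2*w + 12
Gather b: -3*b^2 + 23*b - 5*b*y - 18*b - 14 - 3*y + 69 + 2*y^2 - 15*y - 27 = -3*b^2 + b*(5 - 5*y) + 2*y^2 - 18*y + 28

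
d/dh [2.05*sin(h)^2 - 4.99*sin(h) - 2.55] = (4.1*sin(h) - 4.99)*cos(h)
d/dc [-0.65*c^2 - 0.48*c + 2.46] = -1.3*c - 0.48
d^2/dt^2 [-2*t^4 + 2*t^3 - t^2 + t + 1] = -24*t^2 + 12*t - 2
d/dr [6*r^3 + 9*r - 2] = 18*r^2 + 9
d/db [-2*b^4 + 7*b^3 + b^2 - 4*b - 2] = -8*b^3 + 21*b^2 + 2*b - 4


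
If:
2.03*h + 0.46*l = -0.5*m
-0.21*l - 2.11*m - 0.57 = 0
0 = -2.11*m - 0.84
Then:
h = -0.19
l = 1.29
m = -0.40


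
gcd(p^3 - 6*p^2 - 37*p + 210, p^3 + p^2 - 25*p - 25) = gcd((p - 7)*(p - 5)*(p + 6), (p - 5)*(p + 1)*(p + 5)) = p - 5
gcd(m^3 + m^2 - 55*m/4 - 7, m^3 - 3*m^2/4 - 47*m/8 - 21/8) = m + 1/2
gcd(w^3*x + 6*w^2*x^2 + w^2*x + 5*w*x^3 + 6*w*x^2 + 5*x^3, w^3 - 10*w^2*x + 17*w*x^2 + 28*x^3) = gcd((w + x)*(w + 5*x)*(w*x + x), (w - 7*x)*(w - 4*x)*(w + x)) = w + x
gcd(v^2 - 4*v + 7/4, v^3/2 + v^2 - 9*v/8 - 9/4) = 1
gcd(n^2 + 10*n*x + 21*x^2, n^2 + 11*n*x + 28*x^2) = n + 7*x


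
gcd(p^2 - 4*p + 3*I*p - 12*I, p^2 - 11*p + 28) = p - 4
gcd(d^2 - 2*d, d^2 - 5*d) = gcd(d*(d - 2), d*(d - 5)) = d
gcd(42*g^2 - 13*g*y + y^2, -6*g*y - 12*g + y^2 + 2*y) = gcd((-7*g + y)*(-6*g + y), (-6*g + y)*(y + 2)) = -6*g + y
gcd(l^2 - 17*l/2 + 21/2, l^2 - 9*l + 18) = 1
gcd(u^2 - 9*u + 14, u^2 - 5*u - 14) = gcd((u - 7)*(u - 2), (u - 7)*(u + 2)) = u - 7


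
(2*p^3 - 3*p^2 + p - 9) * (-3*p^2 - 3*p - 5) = -6*p^5 + 3*p^4 - 4*p^3 + 39*p^2 + 22*p + 45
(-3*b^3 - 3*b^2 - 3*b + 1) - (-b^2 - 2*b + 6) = -3*b^3 - 2*b^2 - b - 5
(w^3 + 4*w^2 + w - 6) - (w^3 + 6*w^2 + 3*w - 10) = -2*w^2 - 2*w + 4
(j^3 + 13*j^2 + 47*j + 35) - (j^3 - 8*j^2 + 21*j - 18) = 21*j^2 + 26*j + 53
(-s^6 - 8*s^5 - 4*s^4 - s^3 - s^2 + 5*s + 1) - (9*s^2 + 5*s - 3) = -s^6 - 8*s^5 - 4*s^4 - s^3 - 10*s^2 + 4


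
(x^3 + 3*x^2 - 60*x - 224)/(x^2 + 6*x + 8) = (x^2 - x - 56)/(x + 2)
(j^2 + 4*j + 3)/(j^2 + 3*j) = (j + 1)/j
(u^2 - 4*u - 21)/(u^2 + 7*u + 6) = (u^2 - 4*u - 21)/(u^2 + 7*u + 6)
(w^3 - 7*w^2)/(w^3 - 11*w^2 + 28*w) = w/(w - 4)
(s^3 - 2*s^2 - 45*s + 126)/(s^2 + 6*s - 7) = (s^2 - 9*s + 18)/(s - 1)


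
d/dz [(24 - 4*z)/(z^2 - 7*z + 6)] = 4/(z^2 - 2*z + 1)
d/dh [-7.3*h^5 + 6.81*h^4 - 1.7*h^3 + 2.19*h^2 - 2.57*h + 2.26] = -36.5*h^4 + 27.24*h^3 - 5.1*h^2 + 4.38*h - 2.57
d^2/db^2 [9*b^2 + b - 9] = 18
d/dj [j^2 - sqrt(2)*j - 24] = 2*j - sqrt(2)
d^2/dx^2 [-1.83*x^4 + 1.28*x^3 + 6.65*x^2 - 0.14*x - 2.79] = -21.96*x^2 + 7.68*x + 13.3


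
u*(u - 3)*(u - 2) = u^3 - 5*u^2 + 6*u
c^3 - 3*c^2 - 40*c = c*(c - 8)*(c + 5)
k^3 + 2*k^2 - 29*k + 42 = (k - 3)*(k - 2)*(k + 7)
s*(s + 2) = s^2 + 2*s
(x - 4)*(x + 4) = x^2 - 16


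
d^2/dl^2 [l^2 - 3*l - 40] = 2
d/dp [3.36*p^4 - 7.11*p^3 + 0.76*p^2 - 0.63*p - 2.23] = 13.44*p^3 - 21.33*p^2 + 1.52*p - 0.63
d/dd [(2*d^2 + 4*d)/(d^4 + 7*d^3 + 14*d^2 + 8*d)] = 2*(-2*d - 5)/(d^4 + 10*d^3 + 33*d^2 + 40*d + 16)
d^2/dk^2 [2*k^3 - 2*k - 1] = 12*k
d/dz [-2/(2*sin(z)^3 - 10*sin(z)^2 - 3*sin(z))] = -2*(20*sin(z) + 3*cos(2*z))*cos(z)/((10*sin(z) + cos(2*z) + 2)^2*sin(z)^2)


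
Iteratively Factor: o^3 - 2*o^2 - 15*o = (o - 5)*(o^2 + 3*o) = (o - 5)*(o + 3)*(o)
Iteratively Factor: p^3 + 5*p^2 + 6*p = (p + 2)*(p^2 + 3*p) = (p + 2)*(p + 3)*(p)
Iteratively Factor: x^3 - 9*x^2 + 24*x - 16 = (x - 4)*(x^2 - 5*x + 4) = (x - 4)*(x - 1)*(x - 4)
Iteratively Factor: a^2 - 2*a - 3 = (a + 1)*(a - 3)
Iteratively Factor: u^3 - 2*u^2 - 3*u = (u)*(u^2 - 2*u - 3) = u*(u - 3)*(u + 1)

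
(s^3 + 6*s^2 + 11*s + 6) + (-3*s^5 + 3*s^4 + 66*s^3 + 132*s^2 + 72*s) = -3*s^5 + 3*s^4 + 67*s^3 + 138*s^2 + 83*s + 6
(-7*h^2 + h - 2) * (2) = -14*h^2 + 2*h - 4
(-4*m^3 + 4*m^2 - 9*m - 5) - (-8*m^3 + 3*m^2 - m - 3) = 4*m^3 + m^2 - 8*m - 2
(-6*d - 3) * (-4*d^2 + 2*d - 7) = 24*d^3 + 36*d + 21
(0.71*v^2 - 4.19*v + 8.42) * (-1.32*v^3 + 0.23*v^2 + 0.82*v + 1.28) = -0.9372*v^5 + 5.6941*v^4 - 11.4959*v^3 - 0.5904*v^2 + 1.5412*v + 10.7776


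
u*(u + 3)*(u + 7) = u^3 + 10*u^2 + 21*u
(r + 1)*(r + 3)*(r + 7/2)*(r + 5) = r^4 + 25*r^3/2 + 109*r^2/2 + 191*r/2 + 105/2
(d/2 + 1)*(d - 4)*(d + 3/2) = d^3/2 - d^2/4 - 11*d/2 - 6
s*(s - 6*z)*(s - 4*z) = s^3 - 10*s^2*z + 24*s*z^2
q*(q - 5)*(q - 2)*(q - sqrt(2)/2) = q^4 - 7*q^3 - sqrt(2)*q^3/2 + 7*sqrt(2)*q^2/2 + 10*q^2 - 5*sqrt(2)*q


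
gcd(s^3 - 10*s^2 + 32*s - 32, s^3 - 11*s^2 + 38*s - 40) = s^2 - 6*s + 8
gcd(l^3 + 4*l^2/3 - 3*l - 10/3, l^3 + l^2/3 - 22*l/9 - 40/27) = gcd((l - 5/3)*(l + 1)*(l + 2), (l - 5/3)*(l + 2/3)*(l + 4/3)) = l - 5/3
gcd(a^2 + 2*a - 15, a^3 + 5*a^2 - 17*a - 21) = a - 3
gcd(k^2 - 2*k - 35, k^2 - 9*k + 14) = k - 7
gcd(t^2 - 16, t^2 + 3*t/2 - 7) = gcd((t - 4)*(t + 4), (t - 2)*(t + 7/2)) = 1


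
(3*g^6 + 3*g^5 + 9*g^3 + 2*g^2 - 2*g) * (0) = 0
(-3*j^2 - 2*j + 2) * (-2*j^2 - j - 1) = 6*j^4 + 7*j^3 + j^2 - 2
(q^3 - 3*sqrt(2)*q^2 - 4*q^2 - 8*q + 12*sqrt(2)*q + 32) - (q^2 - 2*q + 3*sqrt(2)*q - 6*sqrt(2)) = q^3 - 5*q^2 - 3*sqrt(2)*q^2 - 6*q + 9*sqrt(2)*q + 6*sqrt(2) + 32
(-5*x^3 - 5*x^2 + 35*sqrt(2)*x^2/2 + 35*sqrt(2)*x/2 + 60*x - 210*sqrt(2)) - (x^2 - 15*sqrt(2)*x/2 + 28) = -5*x^3 - 6*x^2 + 35*sqrt(2)*x^2/2 + 25*sqrt(2)*x + 60*x - 210*sqrt(2) - 28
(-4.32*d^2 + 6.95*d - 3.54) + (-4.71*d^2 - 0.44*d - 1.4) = -9.03*d^2 + 6.51*d - 4.94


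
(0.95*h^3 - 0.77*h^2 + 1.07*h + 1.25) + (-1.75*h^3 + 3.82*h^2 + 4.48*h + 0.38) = -0.8*h^3 + 3.05*h^2 + 5.55*h + 1.63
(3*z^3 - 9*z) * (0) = 0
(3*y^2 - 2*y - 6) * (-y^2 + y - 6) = -3*y^4 + 5*y^3 - 14*y^2 + 6*y + 36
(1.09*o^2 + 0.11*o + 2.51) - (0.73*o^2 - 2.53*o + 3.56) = 0.36*o^2 + 2.64*o - 1.05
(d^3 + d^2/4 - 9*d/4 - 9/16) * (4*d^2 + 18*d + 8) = 4*d^5 + 19*d^4 + 7*d^3/2 - 163*d^2/4 - 225*d/8 - 9/2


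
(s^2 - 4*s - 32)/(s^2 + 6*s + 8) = (s - 8)/(s + 2)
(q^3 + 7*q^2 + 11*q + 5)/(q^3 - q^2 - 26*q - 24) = (q^2 + 6*q + 5)/(q^2 - 2*q - 24)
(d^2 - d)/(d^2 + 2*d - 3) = d/(d + 3)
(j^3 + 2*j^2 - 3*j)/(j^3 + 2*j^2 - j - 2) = j*(j + 3)/(j^2 + 3*j + 2)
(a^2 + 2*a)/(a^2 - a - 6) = a/(a - 3)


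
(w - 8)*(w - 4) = w^2 - 12*w + 32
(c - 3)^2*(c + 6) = c^3 - 27*c + 54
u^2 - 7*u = u*(u - 7)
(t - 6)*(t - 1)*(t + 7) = t^3 - 43*t + 42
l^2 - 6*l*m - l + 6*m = (l - 1)*(l - 6*m)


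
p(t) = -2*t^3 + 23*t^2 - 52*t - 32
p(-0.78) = 23.50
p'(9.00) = -124.00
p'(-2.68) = -218.37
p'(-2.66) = -216.81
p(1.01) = -63.12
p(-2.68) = 311.05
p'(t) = -6*t^2 + 46*t - 52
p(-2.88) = 356.31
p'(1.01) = -11.66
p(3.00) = -35.00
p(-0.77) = 22.59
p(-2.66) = 306.70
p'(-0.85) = -95.44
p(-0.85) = 30.05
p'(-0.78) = -91.53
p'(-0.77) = -90.98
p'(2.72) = 28.73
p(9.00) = -95.00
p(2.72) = -43.52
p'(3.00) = 32.00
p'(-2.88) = -234.25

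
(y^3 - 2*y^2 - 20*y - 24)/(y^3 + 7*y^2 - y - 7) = (y^3 - 2*y^2 - 20*y - 24)/(y^3 + 7*y^2 - y - 7)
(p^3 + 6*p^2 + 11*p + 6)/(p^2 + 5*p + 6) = p + 1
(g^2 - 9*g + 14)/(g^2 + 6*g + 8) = (g^2 - 9*g + 14)/(g^2 + 6*g + 8)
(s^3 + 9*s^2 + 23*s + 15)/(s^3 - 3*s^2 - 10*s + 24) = (s^2 + 6*s + 5)/(s^2 - 6*s + 8)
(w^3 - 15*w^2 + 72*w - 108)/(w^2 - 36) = (w^2 - 9*w + 18)/(w + 6)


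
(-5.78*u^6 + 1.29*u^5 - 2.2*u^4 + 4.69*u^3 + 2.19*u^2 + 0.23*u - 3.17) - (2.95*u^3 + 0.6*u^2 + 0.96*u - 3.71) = -5.78*u^6 + 1.29*u^5 - 2.2*u^4 + 1.74*u^3 + 1.59*u^2 - 0.73*u + 0.54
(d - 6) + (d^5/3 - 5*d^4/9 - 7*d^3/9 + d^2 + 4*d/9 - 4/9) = d^5/3 - 5*d^4/9 - 7*d^3/9 + d^2 + 13*d/9 - 58/9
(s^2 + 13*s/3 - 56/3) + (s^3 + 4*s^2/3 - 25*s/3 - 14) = s^3 + 7*s^2/3 - 4*s - 98/3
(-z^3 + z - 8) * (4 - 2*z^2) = 2*z^5 - 6*z^3 + 16*z^2 + 4*z - 32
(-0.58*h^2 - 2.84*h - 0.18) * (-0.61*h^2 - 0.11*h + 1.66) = 0.3538*h^4 + 1.7962*h^3 - 0.5406*h^2 - 4.6946*h - 0.2988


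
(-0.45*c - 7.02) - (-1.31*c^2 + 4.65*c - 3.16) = 1.31*c^2 - 5.1*c - 3.86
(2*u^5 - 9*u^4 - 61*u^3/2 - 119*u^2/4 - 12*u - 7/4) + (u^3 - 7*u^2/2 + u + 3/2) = 2*u^5 - 9*u^4 - 59*u^3/2 - 133*u^2/4 - 11*u - 1/4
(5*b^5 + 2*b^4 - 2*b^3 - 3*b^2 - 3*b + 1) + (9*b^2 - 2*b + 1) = 5*b^5 + 2*b^4 - 2*b^3 + 6*b^2 - 5*b + 2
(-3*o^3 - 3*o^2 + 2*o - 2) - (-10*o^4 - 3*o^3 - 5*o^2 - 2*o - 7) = 10*o^4 + 2*o^2 + 4*o + 5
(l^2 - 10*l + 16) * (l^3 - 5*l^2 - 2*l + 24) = l^5 - 15*l^4 + 64*l^3 - 36*l^2 - 272*l + 384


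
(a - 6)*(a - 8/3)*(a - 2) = a^3 - 32*a^2/3 + 100*a/3 - 32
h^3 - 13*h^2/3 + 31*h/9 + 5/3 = (h - 3)*(h - 5/3)*(h + 1/3)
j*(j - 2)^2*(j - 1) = j^4 - 5*j^3 + 8*j^2 - 4*j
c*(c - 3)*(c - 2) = c^3 - 5*c^2 + 6*c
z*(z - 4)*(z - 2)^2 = z^4 - 8*z^3 + 20*z^2 - 16*z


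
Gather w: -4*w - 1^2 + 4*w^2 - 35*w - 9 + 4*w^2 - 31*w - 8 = 8*w^2 - 70*w - 18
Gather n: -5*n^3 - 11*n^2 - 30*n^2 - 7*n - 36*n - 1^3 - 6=-5*n^3 - 41*n^2 - 43*n - 7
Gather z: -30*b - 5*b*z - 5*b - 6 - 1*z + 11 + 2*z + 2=-35*b + z*(1 - 5*b) + 7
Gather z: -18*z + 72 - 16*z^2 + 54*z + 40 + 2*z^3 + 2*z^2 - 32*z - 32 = 2*z^3 - 14*z^2 + 4*z + 80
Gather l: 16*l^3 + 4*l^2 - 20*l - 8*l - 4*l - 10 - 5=16*l^3 + 4*l^2 - 32*l - 15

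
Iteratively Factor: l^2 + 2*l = (l)*(l + 2)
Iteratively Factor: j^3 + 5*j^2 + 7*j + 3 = (j + 1)*(j^2 + 4*j + 3) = (j + 1)*(j + 3)*(j + 1)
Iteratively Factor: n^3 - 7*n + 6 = (n - 2)*(n^2 + 2*n - 3) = (n - 2)*(n + 3)*(n - 1)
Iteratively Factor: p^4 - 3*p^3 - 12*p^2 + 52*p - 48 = (p - 3)*(p^3 - 12*p + 16) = (p - 3)*(p - 2)*(p^2 + 2*p - 8) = (p - 3)*(p - 2)^2*(p + 4)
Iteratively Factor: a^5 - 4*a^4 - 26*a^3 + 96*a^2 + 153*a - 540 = (a + 4)*(a^4 - 8*a^3 + 6*a^2 + 72*a - 135) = (a - 3)*(a + 4)*(a^3 - 5*a^2 - 9*a + 45) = (a - 3)*(a + 3)*(a + 4)*(a^2 - 8*a + 15) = (a - 3)^2*(a + 3)*(a + 4)*(a - 5)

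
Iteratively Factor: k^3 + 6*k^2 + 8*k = (k + 4)*(k^2 + 2*k) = k*(k + 4)*(k + 2)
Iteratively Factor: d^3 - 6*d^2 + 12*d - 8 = (d - 2)*(d^2 - 4*d + 4) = (d - 2)^2*(d - 2)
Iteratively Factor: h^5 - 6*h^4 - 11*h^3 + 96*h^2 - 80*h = (h + 4)*(h^4 - 10*h^3 + 29*h^2 - 20*h) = (h - 5)*(h + 4)*(h^3 - 5*h^2 + 4*h) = (h - 5)*(h - 4)*(h + 4)*(h^2 - h) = (h - 5)*(h - 4)*(h - 1)*(h + 4)*(h)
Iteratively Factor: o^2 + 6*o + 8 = (o + 2)*(o + 4)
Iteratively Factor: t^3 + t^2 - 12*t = (t - 3)*(t^2 + 4*t) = (t - 3)*(t + 4)*(t)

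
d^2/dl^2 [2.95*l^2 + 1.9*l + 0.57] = 5.90000000000000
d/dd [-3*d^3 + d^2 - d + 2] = -9*d^2 + 2*d - 1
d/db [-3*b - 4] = -3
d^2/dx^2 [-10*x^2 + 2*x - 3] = -20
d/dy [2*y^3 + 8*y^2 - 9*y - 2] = 6*y^2 + 16*y - 9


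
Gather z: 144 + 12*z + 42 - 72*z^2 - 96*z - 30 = -72*z^2 - 84*z + 156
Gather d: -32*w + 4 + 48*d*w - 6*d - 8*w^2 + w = d*(48*w - 6) - 8*w^2 - 31*w + 4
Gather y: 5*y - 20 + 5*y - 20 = 10*y - 40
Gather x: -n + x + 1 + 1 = -n + x + 2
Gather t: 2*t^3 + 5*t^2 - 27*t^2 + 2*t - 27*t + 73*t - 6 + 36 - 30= 2*t^3 - 22*t^2 + 48*t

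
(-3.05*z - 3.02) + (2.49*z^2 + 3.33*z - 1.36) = 2.49*z^2 + 0.28*z - 4.38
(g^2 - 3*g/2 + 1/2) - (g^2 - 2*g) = g/2 + 1/2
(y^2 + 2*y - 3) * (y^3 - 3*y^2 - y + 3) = y^5 - y^4 - 10*y^3 + 10*y^2 + 9*y - 9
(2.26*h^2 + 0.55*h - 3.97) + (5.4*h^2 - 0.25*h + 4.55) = 7.66*h^2 + 0.3*h + 0.58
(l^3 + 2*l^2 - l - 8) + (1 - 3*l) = l^3 + 2*l^2 - 4*l - 7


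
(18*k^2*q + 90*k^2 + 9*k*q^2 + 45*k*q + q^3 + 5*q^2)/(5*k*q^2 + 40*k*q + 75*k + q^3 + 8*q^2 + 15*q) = (18*k^2 + 9*k*q + q^2)/(5*k*q + 15*k + q^2 + 3*q)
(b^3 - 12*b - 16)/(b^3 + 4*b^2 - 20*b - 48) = (b + 2)/(b + 6)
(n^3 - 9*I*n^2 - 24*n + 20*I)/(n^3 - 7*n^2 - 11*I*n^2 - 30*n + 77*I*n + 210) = (n^2 - 4*I*n - 4)/(n^2 - n*(7 + 6*I) + 42*I)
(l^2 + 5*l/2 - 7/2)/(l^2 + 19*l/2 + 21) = (l - 1)/(l + 6)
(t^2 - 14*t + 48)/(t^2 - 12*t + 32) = (t - 6)/(t - 4)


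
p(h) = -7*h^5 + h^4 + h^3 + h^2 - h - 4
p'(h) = -35*h^4 + 4*h^3 + 3*h^2 + 2*h - 1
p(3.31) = -2621.29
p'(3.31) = -4017.72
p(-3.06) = 1945.49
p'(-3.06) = -3162.33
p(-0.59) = -2.65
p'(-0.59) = -6.20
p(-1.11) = 10.29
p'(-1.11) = -58.13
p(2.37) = -479.30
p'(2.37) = -1030.40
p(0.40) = -4.22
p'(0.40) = -0.36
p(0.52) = -4.30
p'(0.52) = -1.15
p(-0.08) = -3.91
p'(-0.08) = -1.14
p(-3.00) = 1763.00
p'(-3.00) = -2923.00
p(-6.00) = 55550.00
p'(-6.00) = -46129.00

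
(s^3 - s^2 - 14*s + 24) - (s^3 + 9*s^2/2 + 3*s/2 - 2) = -11*s^2/2 - 31*s/2 + 26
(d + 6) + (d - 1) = 2*d + 5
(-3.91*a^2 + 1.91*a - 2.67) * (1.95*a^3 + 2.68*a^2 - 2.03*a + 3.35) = -7.6245*a^5 - 6.7543*a^4 + 7.8496*a^3 - 24.1314*a^2 + 11.8186*a - 8.9445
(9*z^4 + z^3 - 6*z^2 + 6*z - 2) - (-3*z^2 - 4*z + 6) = 9*z^4 + z^3 - 3*z^2 + 10*z - 8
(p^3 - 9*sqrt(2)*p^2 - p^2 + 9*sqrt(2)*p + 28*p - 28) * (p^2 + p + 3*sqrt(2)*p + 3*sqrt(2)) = p^5 - 6*sqrt(2)*p^4 - 27*p^3 + 90*sqrt(2)*p^2 + 26*p - 84*sqrt(2)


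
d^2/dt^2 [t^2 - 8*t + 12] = 2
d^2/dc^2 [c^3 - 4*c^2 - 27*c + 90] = 6*c - 8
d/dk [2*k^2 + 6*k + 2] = 4*k + 6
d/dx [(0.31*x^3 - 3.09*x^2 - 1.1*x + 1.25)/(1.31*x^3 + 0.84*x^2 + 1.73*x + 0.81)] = (4.3083*x^4 + 3.9546*x^3 - 8.5809*x^2 - 7.1058*x - 3.0535)/(1.7161*x^6 + 2.2008*x^5 + 5.2382*x^4 + 5.0286*x^3 + 4.3537*x^2 + 2.8026*x + 0.6561)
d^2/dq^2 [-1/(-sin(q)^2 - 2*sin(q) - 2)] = 2*(-2*sin(q)^4 - 3*sin(q)^3 + 5*sin(q)^2 + 8*sin(q) + 2)/(sin(q)^2 + 2*sin(q) + 2)^3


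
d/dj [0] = 0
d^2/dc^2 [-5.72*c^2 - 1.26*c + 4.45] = -11.4400000000000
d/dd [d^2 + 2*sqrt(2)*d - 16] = 2*d + 2*sqrt(2)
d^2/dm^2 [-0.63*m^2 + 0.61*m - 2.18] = -1.26000000000000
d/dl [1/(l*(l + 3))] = (-2*l - 3)/(l^2*(l^2 + 6*l + 9))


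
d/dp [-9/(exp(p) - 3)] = 9*exp(p)/(exp(p) - 3)^2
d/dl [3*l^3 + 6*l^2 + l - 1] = 9*l^2 + 12*l + 1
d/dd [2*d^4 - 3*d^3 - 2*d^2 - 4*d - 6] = 8*d^3 - 9*d^2 - 4*d - 4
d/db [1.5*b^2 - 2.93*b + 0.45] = 3.0*b - 2.93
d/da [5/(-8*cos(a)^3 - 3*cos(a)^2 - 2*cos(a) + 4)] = 10*(12*sin(a)^2 - 3*cos(a) - 13)*sin(a)/(8*cos(a)^3 + 3*cos(a)^2 + 2*cos(a) - 4)^2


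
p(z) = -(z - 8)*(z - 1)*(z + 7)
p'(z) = -(z - 8)*(z - 1) - (z - 8)*(z + 7) - (z - 1)*(z + 7)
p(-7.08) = 9.75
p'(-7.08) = -123.70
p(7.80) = 20.13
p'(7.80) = -96.32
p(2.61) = 83.39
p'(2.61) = 45.00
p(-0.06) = -59.29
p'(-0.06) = 54.75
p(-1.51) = -131.05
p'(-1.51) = 42.12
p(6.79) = 96.61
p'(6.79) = -56.15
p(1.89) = 48.34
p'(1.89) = 51.84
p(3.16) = 106.22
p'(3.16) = 37.68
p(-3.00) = -176.00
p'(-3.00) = 16.00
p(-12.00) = 1300.00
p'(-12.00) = -425.00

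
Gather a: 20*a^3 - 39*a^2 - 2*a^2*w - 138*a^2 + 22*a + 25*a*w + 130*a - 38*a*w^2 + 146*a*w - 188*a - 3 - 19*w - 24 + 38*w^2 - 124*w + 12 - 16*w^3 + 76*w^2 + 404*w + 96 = 20*a^3 + a^2*(-2*w - 177) + a*(-38*w^2 + 171*w - 36) - 16*w^3 + 114*w^2 + 261*w + 81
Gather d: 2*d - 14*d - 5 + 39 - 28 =6 - 12*d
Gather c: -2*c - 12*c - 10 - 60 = -14*c - 70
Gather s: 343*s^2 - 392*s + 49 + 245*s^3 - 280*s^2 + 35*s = 245*s^3 + 63*s^2 - 357*s + 49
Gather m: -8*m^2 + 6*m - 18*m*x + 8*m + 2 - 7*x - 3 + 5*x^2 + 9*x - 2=-8*m^2 + m*(14 - 18*x) + 5*x^2 + 2*x - 3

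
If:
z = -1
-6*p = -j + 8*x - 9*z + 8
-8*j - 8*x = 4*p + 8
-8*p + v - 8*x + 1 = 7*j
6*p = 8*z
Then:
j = 19/27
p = -4/3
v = -406/27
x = -28/27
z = -1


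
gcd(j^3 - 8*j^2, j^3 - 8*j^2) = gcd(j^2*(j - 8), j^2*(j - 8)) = j^3 - 8*j^2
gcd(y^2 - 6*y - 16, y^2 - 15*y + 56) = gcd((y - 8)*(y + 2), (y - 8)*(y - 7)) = y - 8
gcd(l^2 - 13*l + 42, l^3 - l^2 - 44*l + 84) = l - 6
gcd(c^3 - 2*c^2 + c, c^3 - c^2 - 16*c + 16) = c - 1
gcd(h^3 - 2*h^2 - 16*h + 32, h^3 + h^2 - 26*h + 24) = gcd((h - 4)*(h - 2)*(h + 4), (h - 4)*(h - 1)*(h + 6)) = h - 4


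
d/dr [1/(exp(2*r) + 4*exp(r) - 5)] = 2*(-exp(r) - 2)*exp(r)/(exp(2*r) + 4*exp(r) - 5)^2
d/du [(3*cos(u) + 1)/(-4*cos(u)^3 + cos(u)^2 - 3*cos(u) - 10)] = (99*sin(u) - 20*sin(2*u) - 9*sin(3*u) - 12*sin(4*u))/(-12*cos(u) + cos(2*u) - 2*cos(3*u) - 19)^2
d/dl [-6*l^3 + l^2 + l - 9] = -18*l^2 + 2*l + 1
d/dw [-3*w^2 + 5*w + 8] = 5 - 6*w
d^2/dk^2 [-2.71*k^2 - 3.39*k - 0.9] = -5.42000000000000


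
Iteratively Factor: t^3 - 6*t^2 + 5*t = (t)*(t^2 - 6*t + 5) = t*(t - 1)*(t - 5)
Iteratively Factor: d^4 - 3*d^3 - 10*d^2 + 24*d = (d)*(d^3 - 3*d^2 - 10*d + 24) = d*(d - 2)*(d^2 - d - 12) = d*(d - 4)*(d - 2)*(d + 3)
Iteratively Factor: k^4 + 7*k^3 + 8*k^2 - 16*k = (k)*(k^3 + 7*k^2 + 8*k - 16) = k*(k - 1)*(k^2 + 8*k + 16) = k*(k - 1)*(k + 4)*(k + 4)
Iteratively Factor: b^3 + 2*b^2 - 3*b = (b - 1)*(b^2 + 3*b) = b*(b - 1)*(b + 3)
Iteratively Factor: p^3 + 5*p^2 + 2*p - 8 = (p + 2)*(p^2 + 3*p - 4) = (p - 1)*(p + 2)*(p + 4)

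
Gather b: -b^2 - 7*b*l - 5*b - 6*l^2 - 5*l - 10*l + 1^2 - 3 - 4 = -b^2 + b*(-7*l - 5) - 6*l^2 - 15*l - 6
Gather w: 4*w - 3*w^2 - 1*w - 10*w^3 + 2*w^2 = -10*w^3 - w^2 + 3*w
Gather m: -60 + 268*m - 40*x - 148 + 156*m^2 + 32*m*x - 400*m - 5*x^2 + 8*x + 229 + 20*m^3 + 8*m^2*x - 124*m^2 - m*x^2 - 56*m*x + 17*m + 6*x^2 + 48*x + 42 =20*m^3 + m^2*(8*x + 32) + m*(-x^2 - 24*x - 115) + x^2 + 16*x + 63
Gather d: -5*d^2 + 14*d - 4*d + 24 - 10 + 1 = -5*d^2 + 10*d + 15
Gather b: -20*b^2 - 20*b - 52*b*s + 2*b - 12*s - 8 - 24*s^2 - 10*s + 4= -20*b^2 + b*(-52*s - 18) - 24*s^2 - 22*s - 4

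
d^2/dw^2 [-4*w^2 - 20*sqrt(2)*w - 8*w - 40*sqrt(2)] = -8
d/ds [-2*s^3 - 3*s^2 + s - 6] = -6*s^2 - 6*s + 1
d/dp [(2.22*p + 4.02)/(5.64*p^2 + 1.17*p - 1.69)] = (12.5208*p^2 + 2.5974*p - (2.22*p + 4.02)*(11.28*p + 1.17) - 3.7518)/(5.64*p^2 + 1.17*p - 1.69)^2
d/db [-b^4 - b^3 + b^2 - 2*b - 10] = -4*b^3 - 3*b^2 + 2*b - 2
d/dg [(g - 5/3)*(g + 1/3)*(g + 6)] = 3*g^2 + 28*g/3 - 77/9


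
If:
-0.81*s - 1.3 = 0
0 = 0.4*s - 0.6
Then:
No Solution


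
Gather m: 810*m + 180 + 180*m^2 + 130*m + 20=180*m^2 + 940*m + 200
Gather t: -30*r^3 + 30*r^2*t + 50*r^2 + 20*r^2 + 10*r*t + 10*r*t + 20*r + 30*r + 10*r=-30*r^3 + 70*r^2 + 60*r + t*(30*r^2 + 20*r)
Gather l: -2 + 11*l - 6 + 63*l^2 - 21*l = 63*l^2 - 10*l - 8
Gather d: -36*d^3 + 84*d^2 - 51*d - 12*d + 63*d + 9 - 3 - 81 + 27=-36*d^3 + 84*d^2 - 48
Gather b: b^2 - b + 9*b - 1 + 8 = b^2 + 8*b + 7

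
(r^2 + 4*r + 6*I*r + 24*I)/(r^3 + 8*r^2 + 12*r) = (r^2 + 4*r + 6*I*r + 24*I)/(r*(r^2 + 8*r + 12))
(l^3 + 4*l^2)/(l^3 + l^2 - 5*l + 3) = l^2*(l + 4)/(l^3 + l^2 - 5*l + 3)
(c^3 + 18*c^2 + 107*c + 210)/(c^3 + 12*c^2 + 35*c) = (c + 6)/c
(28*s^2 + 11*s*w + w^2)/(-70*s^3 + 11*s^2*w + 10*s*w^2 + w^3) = (-4*s - w)/(10*s^2 - 3*s*w - w^2)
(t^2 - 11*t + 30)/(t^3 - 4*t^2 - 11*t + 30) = (t - 6)/(t^2 + t - 6)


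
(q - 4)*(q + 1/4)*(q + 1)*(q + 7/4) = q^4 - q^3 - 153*q^2/16 - 149*q/16 - 7/4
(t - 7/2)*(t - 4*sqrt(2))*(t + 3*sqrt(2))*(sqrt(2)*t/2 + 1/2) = sqrt(2)*t^4/2 - 7*sqrt(2)*t^3/4 - t^3/2 - 25*sqrt(2)*t^2/2 + 7*t^2/4 - 12*t + 175*sqrt(2)*t/4 + 42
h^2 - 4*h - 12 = (h - 6)*(h + 2)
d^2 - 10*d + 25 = (d - 5)^2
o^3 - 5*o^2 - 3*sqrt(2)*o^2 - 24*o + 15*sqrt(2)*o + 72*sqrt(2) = (o - 8)*(o + 3)*(o - 3*sqrt(2))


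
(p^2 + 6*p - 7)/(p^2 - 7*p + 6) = (p + 7)/(p - 6)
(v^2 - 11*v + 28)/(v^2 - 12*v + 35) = (v - 4)/(v - 5)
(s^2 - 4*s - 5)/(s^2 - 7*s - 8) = (s - 5)/(s - 8)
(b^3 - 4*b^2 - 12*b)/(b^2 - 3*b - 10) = b*(b - 6)/(b - 5)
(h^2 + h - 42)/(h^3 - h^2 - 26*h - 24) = (h + 7)/(h^2 + 5*h + 4)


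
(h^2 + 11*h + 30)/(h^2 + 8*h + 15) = (h + 6)/(h + 3)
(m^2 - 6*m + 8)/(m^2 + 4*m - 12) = (m - 4)/(m + 6)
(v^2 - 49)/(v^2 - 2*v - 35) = (v + 7)/(v + 5)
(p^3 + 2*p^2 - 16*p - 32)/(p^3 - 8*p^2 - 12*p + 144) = (p^2 - 2*p - 8)/(p^2 - 12*p + 36)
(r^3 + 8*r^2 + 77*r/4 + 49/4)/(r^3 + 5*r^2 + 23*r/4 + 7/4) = (2*r + 7)/(2*r + 1)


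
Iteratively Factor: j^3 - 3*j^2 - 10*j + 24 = (j - 4)*(j^2 + j - 6) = (j - 4)*(j - 2)*(j + 3)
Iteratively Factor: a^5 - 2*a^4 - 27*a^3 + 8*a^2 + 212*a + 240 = (a + 2)*(a^4 - 4*a^3 - 19*a^2 + 46*a + 120) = (a + 2)^2*(a^3 - 6*a^2 - 7*a + 60) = (a + 2)^2*(a + 3)*(a^2 - 9*a + 20) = (a - 5)*(a + 2)^2*(a + 3)*(a - 4)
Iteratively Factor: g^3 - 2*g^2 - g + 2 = (g - 1)*(g^2 - g - 2) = (g - 2)*(g - 1)*(g + 1)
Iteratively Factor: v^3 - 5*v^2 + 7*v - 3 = (v - 3)*(v^2 - 2*v + 1) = (v - 3)*(v - 1)*(v - 1)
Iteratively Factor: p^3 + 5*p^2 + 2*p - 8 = (p + 4)*(p^2 + p - 2) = (p + 2)*(p + 4)*(p - 1)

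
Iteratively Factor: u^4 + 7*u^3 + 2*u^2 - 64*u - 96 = (u - 3)*(u^3 + 10*u^2 + 32*u + 32) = (u - 3)*(u + 4)*(u^2 + 6*u + 8) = (u - 3)*(u + 4)^2*(u + 2)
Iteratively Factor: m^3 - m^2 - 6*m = (m)*(m^2 - m - 6) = m*(m + 2)*(m - 3)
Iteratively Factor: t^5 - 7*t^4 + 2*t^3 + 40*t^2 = (t)*(t^4 - 7*t^3 + 2*t^2 + 40*t) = t*(t + 2)*(t^3 - 9*t^2 + 20*t) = t^2*(t + 2)*(t^2 - 9*t + 20) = t^2*(t - 5)*(t + 2)*(t - 4)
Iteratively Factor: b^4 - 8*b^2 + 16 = (b + 2)*(b^3 - 2*b^2 - 4*b + 8) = (b - 2)*(b + 2)*(b^2 - 4) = (b - 2)*(b + 2)^2*(b - 2)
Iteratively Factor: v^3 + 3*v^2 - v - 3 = (v - 1)*(v^2 + 4*v + 3) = (v - 1)*(v + 3)*(v + 1)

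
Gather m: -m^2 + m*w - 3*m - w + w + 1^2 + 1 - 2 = -m^2 + m*(w - 3)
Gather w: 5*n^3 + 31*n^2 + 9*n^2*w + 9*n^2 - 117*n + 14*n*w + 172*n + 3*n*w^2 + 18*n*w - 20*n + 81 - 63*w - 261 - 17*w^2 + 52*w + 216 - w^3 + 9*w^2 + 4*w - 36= 5*n^3 + 40*n^2 + 35*n - w^3 + w^2*(3*n - 8) + w*(9*n^2 + 32*n - 7)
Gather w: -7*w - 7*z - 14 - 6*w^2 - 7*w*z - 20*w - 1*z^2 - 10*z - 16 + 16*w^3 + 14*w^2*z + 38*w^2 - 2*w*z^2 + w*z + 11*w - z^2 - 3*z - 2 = 16*w^3 + w^2*(14*z + 32) + w*(-2*z^2 - 6*z - 16) - 2*z^2 - 20*z - 32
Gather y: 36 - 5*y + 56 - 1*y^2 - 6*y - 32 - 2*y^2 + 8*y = -3*y^2 - 3*y + 60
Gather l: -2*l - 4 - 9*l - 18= -11*l - 22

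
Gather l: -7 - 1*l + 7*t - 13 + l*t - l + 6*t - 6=l*(t - 2) + 13*t - 26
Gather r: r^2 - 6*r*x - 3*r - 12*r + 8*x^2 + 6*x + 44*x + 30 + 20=r^2 + r*(-6*x - 15) + 8*x^2 + 50*x + 50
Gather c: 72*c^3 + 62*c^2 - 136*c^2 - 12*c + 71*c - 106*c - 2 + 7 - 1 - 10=72*c^3 - 74*c^2 - 47*c - 6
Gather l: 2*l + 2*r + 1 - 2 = 2*l + 2*r - 1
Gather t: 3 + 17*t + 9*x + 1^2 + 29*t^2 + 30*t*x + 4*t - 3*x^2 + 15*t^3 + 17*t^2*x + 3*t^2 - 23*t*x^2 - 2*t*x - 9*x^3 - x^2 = 15*t^3 + t^2*(17*x + 32) + t*(-23*x^2 + 28*x + 21) - 9*x^3 - 4*x^2 + 9*x + 4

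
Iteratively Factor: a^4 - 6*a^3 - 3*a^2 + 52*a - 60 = (a - 5)*(a^3 - a^2 - 8*a + 12) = (a - 5)*(a - 2)*(a^2 + a - 6) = (a - 5)*(a - 2)^2*(a + 3)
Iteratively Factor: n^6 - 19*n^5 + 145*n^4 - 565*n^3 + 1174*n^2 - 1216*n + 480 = (n - 1)*(n^5 - 18*n^4 + 127*n^3 - 438*n^2 + 736*n - 480) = (n - 4)*(n - 1)*(n^4 - 14*n^3 + 71*n^2 - 154*n + 120) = (n - 4)^2*(n - 1)*(n^3 - 10*n^2 + 31*n - 30) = (n - 4)^2*(n - 2)*(n - 1)*(n^2 - 8*n + 15) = (n - 5)*(n - 4)^2*(n - 2)*(n - 1)*(n - 3)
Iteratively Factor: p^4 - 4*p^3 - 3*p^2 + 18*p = (p + 2)*(p^3 - 6*p^2 + 9*p) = p*(p + 2)*(p^2 - 6*p + 9) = p*(p - 3)*(p + 2)*(p - 3)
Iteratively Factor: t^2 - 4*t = (t - 4)*(t)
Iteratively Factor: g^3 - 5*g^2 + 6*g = (g)*(g^2 - 5*g + 6) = g*(g - 3)*(g - 2)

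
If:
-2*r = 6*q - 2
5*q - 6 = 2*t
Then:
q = 2*t/5 + 6/5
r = -6*t/5 - 13/5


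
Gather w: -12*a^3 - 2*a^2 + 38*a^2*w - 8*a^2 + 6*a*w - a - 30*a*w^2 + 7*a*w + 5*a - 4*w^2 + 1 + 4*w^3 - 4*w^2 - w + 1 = -12*a^3 - 10*a^2 + 4*a + 4*w^3 + w^2*(-30*a - 8) + w*(38*a^2 + 13*a - 1) + 2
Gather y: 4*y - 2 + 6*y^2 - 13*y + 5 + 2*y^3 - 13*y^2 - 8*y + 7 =2*y^3 - 7*y^2 - 17*y + 10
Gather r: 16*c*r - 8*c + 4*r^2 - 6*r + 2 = -8*c + 4*r^2 + r*(16*c - 6) + 2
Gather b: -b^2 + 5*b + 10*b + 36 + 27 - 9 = -b^2 + 15*b + 54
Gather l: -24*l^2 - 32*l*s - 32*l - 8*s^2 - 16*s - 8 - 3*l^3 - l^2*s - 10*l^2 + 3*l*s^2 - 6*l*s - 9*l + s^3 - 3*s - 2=-3*l^3 + l^2*(-s - 34) + l*(3*s^2 - 38*s - 41) + s^3 - 8*s^2 - 19*s - 10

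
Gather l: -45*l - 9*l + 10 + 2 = 12 - 54*l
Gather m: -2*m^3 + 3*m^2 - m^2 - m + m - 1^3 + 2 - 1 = -2*m^3 + 2*m^2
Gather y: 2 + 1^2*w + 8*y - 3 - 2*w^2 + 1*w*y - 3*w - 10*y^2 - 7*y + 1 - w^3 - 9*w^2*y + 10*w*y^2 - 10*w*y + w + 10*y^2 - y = -w^3 - 2*w^2 + 10*w*y^2 - w + y*(-9*w^2 - 9*w)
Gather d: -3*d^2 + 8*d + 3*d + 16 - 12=-3*d^2 + 11*d + 4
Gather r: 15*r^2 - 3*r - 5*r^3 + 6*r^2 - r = -5*r^3 + 21*r^2 - 4*r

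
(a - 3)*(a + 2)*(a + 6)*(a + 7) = a^4 + 12*a^3 + 23*a^2 - 120*a - 252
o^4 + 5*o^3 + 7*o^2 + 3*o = o*(o + 1)^2*(o + 3)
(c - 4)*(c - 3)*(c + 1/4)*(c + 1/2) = c^4 - 25*c^3/4 + 55*c^2/8 + 65*c/8 + 3/2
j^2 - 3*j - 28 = (j - 7)*(j + 4)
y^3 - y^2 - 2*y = y*(y - 2)*(y + 1)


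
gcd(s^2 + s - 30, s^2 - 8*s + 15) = s - 5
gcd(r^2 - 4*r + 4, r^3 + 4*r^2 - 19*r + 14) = r - 2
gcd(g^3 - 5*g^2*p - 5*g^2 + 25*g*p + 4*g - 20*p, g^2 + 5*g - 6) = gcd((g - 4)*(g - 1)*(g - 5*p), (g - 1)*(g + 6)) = g - 1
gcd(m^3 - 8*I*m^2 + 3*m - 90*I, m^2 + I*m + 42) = m - 6*I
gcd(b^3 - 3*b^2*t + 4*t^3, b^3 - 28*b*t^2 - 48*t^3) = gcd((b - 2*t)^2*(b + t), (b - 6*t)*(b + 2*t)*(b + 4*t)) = 1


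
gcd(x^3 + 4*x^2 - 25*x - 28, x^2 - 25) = 1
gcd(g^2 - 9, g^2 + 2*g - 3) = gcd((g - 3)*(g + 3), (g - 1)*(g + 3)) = g + 3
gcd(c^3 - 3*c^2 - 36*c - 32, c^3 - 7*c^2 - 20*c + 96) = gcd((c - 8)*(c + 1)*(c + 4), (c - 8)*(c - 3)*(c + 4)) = c^2 - 4*c - 32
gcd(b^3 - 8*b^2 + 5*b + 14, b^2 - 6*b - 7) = b^2 - 6*b - 7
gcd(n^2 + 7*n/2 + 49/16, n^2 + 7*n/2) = 1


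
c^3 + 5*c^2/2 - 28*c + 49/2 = (c - 7/2)*(c - 1)*(c + 7)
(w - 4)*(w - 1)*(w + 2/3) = w^3 - 13*w^2/3 + 2*w/3 + 8/3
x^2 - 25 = (x - 5)*(x + 5)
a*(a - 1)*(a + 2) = a^3 + a^2 - 2*a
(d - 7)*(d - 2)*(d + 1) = d^3 - 8*d^2 + 5*d + 14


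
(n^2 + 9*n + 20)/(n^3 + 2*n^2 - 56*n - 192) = (n + 5)/(n^2 - 2*n - 48)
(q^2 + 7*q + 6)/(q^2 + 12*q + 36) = (q + 1)/(q + 6)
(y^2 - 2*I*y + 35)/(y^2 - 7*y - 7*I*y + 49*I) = (y + 5*I)/(y - 7)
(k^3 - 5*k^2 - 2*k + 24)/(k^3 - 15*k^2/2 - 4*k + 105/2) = 2*(k^2 - 2*k - 8)/(2*k^2 - 9*k - 35)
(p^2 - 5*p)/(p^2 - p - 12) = p*(5 - p)/(-p^2 + p + 12)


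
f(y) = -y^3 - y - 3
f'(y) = -3*y^2 - 1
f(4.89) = -124.82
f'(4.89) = -72.74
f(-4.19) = 74.75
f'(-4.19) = -53.67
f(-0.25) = -2.73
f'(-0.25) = -1.19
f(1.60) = -8.70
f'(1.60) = -8.68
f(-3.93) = 61.63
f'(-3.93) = -47.33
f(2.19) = -15.69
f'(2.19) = -15.39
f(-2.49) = 14.93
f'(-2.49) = -19.60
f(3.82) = -62.56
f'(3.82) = -44.78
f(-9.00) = 735.00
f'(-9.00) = -244.00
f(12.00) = -1743.00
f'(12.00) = -433.00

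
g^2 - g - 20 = (g - 5)*(g + 4)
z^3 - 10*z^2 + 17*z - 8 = (z - 8)*(z - 1)^2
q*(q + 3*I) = q^2 + 3*I*q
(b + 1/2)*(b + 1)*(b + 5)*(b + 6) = b^4 + 25*b^3/2 + 47*b^2 + 101*b/2 + 15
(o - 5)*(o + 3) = o^2 - 2*o - 15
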